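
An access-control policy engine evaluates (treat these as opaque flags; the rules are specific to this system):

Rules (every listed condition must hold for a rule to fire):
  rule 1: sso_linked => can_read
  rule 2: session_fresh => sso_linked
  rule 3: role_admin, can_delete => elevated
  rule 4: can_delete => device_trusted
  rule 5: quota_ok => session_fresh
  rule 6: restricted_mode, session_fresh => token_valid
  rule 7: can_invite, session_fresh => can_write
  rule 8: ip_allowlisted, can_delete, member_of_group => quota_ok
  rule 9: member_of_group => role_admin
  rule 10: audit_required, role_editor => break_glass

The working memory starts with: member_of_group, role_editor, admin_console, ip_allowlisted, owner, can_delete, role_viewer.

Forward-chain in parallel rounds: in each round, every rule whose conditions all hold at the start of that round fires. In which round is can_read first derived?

4

Round 1 — rule 4, rule 8, rule 9, derive device_trusted, quota_ok, role_admin.
Round 2 — rule 3, rule 5, derive elevated, session_fresh.
Round 3 — rule 2, derive sso_linked.
Round 4 — rule 1, derive can_read.
can_read first appears in round 4.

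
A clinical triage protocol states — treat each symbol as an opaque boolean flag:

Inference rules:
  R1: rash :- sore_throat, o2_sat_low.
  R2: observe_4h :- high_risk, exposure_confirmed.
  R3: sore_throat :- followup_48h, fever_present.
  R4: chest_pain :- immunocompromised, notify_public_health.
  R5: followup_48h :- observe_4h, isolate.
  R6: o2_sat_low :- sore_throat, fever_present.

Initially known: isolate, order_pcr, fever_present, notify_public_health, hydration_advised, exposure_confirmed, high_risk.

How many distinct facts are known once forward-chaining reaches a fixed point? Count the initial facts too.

12

Round 1: R2 [observe_4h :- high_risk, exposure_confirmed.]. New: observe_4h.
Round 2: R5 [followup_48h :- observe_4h, isolate.]. New: followup_48h.
Round 3: R3 [sore_throat :- followup_48h, fever_present.]. New: sore_throat.
Round 4: R6 [o2_sat_low :- sore_throat, fever_present.]. New: o2_sat_low.
Round 5: R1 [rash :- sore_throat, o2_sat_low.]. New: rash.
Closure: {exposure_confirmed, fever_present, followup_48h, high_risk, hydration_advised, isolate, notify_public_health, o2_sat_low, observe_4h, order_pcr, rash, sore_throat} — 12 facts.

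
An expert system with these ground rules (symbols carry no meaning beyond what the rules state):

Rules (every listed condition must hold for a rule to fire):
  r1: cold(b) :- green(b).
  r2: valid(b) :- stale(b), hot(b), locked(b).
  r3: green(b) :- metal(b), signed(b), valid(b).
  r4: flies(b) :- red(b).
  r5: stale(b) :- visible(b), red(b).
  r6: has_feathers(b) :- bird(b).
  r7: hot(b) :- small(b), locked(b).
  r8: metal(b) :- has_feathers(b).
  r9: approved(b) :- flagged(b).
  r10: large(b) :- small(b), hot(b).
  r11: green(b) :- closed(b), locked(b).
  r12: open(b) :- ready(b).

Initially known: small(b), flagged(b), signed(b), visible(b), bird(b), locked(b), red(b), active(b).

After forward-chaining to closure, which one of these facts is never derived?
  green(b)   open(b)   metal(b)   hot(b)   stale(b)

Round 1 fires r4, r5, r6, r7, r9, giving flies(b), stale(b), has_feathers(b), hot(b), approved(b).
Round 2 fires r2, r8, r10, giving valid(b), metal(b), large(b).
Round 3 fires r3, giving green(b).
Round 4 fires r1, giving cold(b).
Derived: metal(b) (round 2), stale(b) (round 1), green(b) (round 3), hot(b) (round 1). open(b) never appears in any round.

open(b)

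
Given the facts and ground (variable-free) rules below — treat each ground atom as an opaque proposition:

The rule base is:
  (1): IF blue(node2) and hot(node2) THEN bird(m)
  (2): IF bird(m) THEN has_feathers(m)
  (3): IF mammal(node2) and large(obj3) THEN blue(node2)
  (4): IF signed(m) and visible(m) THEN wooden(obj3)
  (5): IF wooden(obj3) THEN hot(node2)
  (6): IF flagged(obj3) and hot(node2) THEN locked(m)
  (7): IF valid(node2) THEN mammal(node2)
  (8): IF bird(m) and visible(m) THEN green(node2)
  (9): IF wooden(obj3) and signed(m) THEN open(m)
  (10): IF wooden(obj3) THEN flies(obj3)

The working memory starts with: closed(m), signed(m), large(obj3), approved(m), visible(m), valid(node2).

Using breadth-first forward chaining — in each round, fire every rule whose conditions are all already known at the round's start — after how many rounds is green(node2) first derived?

4

Round 1 fires (4), (7), giving wooden(obj3), mammal(node2).
Round 2 fires (3), (5), (9), (10), giving blue(node2), hot(node2), open(m), flies(obj3).
Round 3 fires (1), giving bird(m).
Round 4 fires (2), (8), giving has_feathers(m), green(node2).
green(node2) first appears in round 4.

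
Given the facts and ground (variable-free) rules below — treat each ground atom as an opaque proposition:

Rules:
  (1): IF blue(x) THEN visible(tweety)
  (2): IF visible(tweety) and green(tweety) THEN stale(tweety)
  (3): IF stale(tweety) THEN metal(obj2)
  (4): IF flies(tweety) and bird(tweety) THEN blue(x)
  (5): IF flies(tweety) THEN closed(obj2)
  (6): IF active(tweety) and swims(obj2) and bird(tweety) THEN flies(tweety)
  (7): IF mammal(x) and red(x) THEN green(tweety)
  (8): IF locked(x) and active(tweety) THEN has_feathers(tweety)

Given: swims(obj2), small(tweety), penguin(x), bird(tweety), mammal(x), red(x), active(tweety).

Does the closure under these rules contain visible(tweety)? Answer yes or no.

Round 1 fires (6), (7), giving flies(tweety), green(tweety).
Round 2 fires (4), (5), giving blue(x), closed(obj2).
Round 3 fires (1), giving visible(tweety).
Round 4 fires (2), giving stale(tweety).
Round 5 fires (3), giving metal(obj2).
visible(tweety) appears in round 3, so it is derivable.

yes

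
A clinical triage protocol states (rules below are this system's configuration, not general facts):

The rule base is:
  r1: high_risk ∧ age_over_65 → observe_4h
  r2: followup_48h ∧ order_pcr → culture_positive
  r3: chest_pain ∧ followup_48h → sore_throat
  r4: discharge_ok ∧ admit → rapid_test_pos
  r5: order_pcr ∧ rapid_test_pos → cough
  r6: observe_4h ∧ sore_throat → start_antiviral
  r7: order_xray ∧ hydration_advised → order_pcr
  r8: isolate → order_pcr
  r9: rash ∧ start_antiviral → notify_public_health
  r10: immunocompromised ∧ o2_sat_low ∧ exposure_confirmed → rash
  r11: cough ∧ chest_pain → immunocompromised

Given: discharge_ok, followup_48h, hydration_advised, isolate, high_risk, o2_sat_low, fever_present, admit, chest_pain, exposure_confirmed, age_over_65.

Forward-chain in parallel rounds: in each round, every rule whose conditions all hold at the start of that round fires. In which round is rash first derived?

4

Round 1: r1 [high_risk ∧ age_over_65 → observe_4h]; r3 [chest_pain ∧ followup_48h → sore_throat]; r4 [discharge_ok ∧ admit → rapid_test_pos]; r8 [isolate → order_pcr]. Adds observe_4h, sore_throat, rapid_test_pos, order_pcr.
Round 2: r2 [followup_48h ∧ order_pcr → culture_positive]; r5 [order_pcr ∧ rapid_test_pos → cough]; r6 [observe_4h ∧ sore_throat → start_antiviral]. Adds culture_positive, cough, start_antiviral.
Round 3: r11 [cough ∧ chest_pain → immunocompromised]. Adds immunocompromised.
Round 4: r10 [immunocompromised ∧ o2_sat_low ∧ exposure_confirmed → rash]. Adds rash.
rash first appears in round 4.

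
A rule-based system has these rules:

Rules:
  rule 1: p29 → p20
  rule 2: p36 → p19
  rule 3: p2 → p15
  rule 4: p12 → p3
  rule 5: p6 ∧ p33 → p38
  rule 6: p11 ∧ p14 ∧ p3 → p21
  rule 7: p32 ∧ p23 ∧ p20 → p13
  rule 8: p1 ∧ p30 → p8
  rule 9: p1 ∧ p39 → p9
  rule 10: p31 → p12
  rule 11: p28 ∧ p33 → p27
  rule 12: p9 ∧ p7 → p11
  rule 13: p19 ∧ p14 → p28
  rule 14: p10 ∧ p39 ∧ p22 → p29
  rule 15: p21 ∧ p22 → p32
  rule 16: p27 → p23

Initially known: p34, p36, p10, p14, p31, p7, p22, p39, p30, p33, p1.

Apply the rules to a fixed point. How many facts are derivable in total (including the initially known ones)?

25

Round 1 — rule 2, rule 8, rule 9, rule 10, rule 14, derive p19, p8, p9, p12, p29.
Round 2 — rule 1, rule 4, rule 12, rule 13, derive p20, p3, p11, p28.
Round 3 — rule 6, rule 11, derive p21, p27.
Round 4 — rule 15, rule 16, derive p32, p23.
Round 5 — rule 7, derive p13.
Closure: {p1, p10, p11, p12, p13, p14, p19, p20, p21, p22, p23, p27, p28, p29, p3, p30, p31, p32, p33, p34, p36, p39, p7, p8, p9} — 25 facts.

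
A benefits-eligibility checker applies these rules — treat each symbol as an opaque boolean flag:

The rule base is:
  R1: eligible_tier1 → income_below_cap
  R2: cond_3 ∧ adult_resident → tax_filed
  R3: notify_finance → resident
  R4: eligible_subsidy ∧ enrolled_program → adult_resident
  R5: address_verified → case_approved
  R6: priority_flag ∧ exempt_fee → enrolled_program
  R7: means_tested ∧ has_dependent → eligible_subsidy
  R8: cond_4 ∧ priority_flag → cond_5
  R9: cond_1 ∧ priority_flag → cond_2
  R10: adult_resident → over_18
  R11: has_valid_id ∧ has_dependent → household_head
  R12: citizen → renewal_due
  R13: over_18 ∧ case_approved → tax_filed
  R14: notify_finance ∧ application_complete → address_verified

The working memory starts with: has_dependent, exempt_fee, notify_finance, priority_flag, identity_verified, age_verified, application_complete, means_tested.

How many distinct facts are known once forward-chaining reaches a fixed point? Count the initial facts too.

16

[1] R3 [notify_finance → resident]; R6 [priority_flag ∧ exempt_fee → enrolled_program]; R7 [means_tested ∧ has_dependent → eligible_subsidy]; R14 [notify_finance ∧ application_complete → address_verified]. ⇒ new: resident, enrolled_program, eligible_subsidy, address_verified.
[2] R4 [eligible_subsidy ∧ enrolled_program → adult_resident]; R5 [address_verified → case_approved]. ⇒ new: adult_resident, case_approved.
[3] R10 [adult_resident → over_18]. ⇒ new: over_18.
[4] R13 [over_18 ∧ case_approved → tax_filed]. ⇒ new: tax_filed.
Closure: {address_verified, adult_resident, age_verified, application_complete, case_approved, eligible_subsidy, enrolled_program, exempt_fee, has_dependent, identity_verified, means_tested, notify_finance, over_18, priority_flag, resident, tax_filed} — 16 facts.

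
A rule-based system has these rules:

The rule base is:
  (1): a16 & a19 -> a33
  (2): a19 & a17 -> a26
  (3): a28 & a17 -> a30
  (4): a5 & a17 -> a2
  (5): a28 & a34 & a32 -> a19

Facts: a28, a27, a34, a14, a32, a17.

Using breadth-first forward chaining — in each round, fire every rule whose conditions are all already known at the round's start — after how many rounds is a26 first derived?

Round 1: (3) [a28 & a17 -> a30]; (5) [a28 & a34 & a32 -> a19]. Adds a30, a19.
Round 2: (2) [a19 & a17 -> a26]. Adds a26.
a26 first appears in round 2.

2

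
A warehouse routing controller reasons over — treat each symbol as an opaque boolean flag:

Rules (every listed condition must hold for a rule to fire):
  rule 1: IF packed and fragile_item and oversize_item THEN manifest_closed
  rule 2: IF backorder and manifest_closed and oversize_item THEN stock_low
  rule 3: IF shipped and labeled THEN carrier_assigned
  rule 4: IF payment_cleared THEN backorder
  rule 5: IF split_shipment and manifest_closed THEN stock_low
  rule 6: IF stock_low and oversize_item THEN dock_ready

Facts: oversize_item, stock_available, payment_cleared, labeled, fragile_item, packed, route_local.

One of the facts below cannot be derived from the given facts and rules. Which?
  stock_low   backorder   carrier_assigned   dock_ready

Round 1 fires rule 1, rule 4, giving manifest_closed, backorder.
Round 2 fires rule 2, giving stock_low.
Round 3 fires rule 6, giving dock_ready.
Derived: stock_low (round 2), backorder (round 1), dock_ready (round 3). carrier_assigned never appears in any round.

carrier_assigned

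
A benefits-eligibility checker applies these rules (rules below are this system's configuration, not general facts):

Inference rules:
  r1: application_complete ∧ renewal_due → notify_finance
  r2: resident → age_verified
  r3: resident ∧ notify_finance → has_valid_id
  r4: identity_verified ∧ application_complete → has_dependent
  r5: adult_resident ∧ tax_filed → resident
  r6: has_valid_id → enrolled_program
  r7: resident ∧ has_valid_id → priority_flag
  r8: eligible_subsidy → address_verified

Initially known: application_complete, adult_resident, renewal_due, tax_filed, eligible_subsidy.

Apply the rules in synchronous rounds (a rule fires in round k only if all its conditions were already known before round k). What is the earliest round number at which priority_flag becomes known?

[1] r1 [application_complete ∧ renewal_due → notify_finance]; r5 [adult_resident ∧ tax_filed → resident]; r8 [eligible_subsidy → address_verified]. ⇒ new: notify_finance, resident, address_verified.
[2] r2 [resident → age_verified]; r3 [resident ∧ notify_finance → has_valid_id]. ⇒ new: age_verified, has_valid_id.
[3] r6 [has_valid_id → enrolled_program]; r7 [resident ∧ has_valid_id → priority_flag]. ⇒ new: enrolled_program, priority_flag.
priority_flag first appears in round 3.

3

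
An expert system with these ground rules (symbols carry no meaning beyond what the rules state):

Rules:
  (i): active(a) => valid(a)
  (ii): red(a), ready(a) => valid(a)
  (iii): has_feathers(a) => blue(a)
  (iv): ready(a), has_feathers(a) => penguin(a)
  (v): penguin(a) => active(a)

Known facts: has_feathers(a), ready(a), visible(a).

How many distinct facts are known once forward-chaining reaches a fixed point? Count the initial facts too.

Round 1 fires (iii), (iv), giving blue(a), penguin(a).
Round 2 fires (v), giving active(a).
Round 3 fires (i), giving valid(a).
Closure: {active(a), blue(a), has_feathers(a), penguin(a), ready(a), valid(a), visible(a)} — 7 facts.

7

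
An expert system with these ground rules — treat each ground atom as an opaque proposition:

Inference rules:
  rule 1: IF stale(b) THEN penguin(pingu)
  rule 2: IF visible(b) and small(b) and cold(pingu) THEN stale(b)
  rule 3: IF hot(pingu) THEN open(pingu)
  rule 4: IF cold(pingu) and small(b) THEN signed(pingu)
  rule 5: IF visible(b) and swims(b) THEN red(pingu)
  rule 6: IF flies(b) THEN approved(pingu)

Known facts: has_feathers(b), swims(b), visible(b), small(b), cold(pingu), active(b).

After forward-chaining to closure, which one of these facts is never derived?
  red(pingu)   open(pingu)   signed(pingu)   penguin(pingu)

open(pingu)

Round 1 fires rule 2, rule 4, rule 5, giving stale(b), signed(pingu), red(pingu).
Round 2 fires rule 1, giving penguin(pingu).
Derived: penguin(pingu) (round 2), red(pingu) (round 1), signed(pingu) (round 1). open(pingu) never appears in any round.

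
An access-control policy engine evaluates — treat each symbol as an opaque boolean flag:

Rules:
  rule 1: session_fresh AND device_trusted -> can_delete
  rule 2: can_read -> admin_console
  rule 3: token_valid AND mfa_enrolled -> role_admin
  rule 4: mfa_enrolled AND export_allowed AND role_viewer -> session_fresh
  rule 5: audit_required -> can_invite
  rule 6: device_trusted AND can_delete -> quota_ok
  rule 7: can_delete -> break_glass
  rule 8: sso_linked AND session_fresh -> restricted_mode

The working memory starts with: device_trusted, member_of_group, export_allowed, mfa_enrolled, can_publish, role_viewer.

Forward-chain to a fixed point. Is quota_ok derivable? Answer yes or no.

Round 1: rule 4 [mfa_enrolled AND export_allowed AND role_viewer -> session_fresh]. Adds session_fresh.
Round 2: rule 1 [session_fresh AND device_trusted -> can_delete]. Adds can_delete.
Round 3: rule 6 [device_trusted AND can_delete -> quota_ok]; rule 7 [can_delete -> break_glass]. Adds quota_ok, break_glass.
quota_ok appears in round 3, so it is derivable.

yes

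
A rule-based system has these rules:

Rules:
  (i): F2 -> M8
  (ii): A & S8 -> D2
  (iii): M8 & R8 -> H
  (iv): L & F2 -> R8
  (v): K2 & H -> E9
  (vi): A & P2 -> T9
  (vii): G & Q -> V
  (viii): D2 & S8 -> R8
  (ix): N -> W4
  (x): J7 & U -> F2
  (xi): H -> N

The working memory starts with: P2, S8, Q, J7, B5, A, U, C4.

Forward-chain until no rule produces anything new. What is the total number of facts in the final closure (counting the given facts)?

16

Round 1: (ii) [A & S8 -> D2]; (vi) [A & P2 -> T9]; (x) [J7 & U -> F2]. Adds D2, T9, F2.
Round 2: (i) [F2 -> M8]; (viii) [D2 & S8 -> R8]. Adds M8, R8.
Round 3: (iii) [M8 & R8 -> H]. Adds H.
Round 4: (xi) [H -> N]. Adds N.
Round 5: (ix) [N -> W4]. Adds W4.
Closure: {A, B5, C4, D2, F2, H, J7, M8, N, P2, Q, R8, S8, T9, U, W4} — 16 facts.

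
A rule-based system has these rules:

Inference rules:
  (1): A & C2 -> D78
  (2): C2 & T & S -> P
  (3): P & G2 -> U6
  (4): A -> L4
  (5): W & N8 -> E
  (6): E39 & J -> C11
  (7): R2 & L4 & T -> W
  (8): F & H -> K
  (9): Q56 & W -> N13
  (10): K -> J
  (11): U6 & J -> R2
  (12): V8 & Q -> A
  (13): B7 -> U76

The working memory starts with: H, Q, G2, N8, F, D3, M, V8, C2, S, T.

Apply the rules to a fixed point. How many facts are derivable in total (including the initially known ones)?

Round 1: (2) [C2 & T & S -> P]; (8) [F & H -> K]; (12) [V8 & Q -> A]. New: P, K, A.
Round 2: (1) [A & C2 -> D78]; (3) [P & G2 -> U6]; (4) [A -> L4]; (10) [K -> J]. New: D78, U6, L4, J.
Round 3: (11) [U6 & J -> R2]. New: R2.
Round 4: (7) [R2 & L4 & T -> W]. New: W.
Round 5: (5) [W & N8 -> E]. New: E.
Closure: {A, C2, D3, D78, E, F, G2, H, J, K, L4, M, N8, P, Q, R2, S, T, U6, V8, W} — 21 facts.

21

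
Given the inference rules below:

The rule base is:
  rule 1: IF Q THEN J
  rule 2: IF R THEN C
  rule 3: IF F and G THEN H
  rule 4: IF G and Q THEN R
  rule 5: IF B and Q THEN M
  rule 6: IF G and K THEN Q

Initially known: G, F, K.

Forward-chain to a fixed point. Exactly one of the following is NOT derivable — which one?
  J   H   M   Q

Round 1: rule 3 [IF F and G THEN H]; rule 6 [IF G and K THEN Q]. New: H, Q.
Round 2: rule 1 [IF Q THEN J]; rule 4 [IF G and Q THEN R]. New: J, R.
Round 3: rule 2 [IF R THEN C]. New: C.
Derived: H (round 1), J (round 2), Q (round 1). M never appears in any round.

M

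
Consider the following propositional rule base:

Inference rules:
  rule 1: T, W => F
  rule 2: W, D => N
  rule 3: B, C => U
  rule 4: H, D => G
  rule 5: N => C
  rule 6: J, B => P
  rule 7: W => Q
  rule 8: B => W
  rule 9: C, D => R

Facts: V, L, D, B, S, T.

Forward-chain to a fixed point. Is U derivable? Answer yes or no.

Round 1: rule 8 [B => W]. Adds W.
Round 2: rule 1 [T, W => F]; rule 2 [W, D => N]; rule 7 [W => Q]. Adds F, N, Q.
Round 3: rule 5 [N => C]. Adds C.
Round 4: rule 3 [B, C => U]; rule 9 [C, D => R]. Adds U, R.
U appears in round 4, so it is derivable.

yes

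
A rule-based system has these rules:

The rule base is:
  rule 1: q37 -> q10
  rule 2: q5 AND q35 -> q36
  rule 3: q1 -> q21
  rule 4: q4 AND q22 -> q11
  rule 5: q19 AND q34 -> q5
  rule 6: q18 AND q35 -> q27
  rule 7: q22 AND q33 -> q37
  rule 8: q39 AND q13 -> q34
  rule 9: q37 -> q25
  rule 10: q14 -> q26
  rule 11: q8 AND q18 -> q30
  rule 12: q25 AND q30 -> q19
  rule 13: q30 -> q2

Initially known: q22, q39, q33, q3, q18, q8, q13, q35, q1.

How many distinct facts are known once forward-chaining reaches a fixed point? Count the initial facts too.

20

Round 1: rule 3 [q1 -> q21]; rule 6 [q18 AND q35 -> q27]; rule 7 [q22 AND q33 -> q37]; rule 8 [q39 AND q13 -> q34]; rule 11 [q8 AND q18 -> q30]. New: q21, q27, q37, q34, q30.
Round 2: rule 1 [q37 -> q10]; rule 9 [q37 -> q25]; rule 13 [q30 -> q2]. New: q10, q25, q2.
Round 3: rule 12 [q25 AND q30 -> q19]. New: q19.
Round 4: rule 5 [q19 AND q34 -> q5]. New: q5.
Round 5: rule 2 [q5 AND q35 -> q36]. New: q36.
Closure: {q1, q10, q13, q18, q19, q2, q21, q22, q25, q27, q3, q30, q33, q34, q35, q36, q37, q39, q5, q8} — 20 facts.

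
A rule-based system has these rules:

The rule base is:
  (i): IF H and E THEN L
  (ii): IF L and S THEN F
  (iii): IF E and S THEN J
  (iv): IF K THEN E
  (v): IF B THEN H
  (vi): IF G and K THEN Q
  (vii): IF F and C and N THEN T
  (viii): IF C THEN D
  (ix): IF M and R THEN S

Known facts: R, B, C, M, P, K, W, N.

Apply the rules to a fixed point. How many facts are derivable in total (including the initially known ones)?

16

[1] (iv) [IF K THEN E]; (v) [IF B THEN H]; (viii) [IF C THEN D]; (ix) [IF M and R THEN S]. ⇒ new: E, H, D, S.
[2] (i) [IF H and E THEN L]; (iii) [IF E and S THEN J]. ⇒ new: L, J.
[3] (ii) [IF L and S THEN F]. ⇒ new: F.
[4] (vii) [IF F and C and N THEN T]. ⇒ new: T.
Closure: {B, C, D, E, F, H, J, K, L, M, N, P, R, S, T, W} — 16 facts.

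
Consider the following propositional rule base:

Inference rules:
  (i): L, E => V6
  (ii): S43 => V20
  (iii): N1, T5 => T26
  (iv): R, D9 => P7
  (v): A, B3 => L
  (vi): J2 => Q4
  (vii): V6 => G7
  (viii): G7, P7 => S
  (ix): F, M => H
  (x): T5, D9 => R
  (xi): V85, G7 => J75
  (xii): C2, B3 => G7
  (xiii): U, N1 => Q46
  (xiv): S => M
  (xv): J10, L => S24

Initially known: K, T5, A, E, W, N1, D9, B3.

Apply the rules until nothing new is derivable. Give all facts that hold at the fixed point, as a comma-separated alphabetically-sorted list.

A, B3, D9, E, G7, K, L, M, N1, P7, R, S, T26, T5, V6, W

[1] (iii) [N1, T5 => T26]; (v) [A, B3 => L]; (x) [T5, D9 => R]. ⇒ new: T26, L, R.
[2] (i) [L, E => V6]; (iv) [R, D9 => P7]. ⇒ new: V6, P7.
[3] (vii) [V6 => G7]. ⇒ new: G7.
[4] (viii) [G7, P7 => S]. ⇒ new: S.
[5] (xiv) [S => M]. ⇒ new: M.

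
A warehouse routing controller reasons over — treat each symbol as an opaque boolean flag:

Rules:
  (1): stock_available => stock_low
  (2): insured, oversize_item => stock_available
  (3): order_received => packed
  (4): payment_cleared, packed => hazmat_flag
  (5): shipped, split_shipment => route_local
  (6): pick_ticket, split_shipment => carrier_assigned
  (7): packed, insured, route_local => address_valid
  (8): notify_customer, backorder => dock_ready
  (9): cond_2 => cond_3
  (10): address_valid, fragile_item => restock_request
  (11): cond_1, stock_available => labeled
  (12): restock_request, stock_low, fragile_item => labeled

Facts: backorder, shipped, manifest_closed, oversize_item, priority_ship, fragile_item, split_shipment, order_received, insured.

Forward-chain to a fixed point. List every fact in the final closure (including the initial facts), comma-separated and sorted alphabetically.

address_valid, backorder, fragile_item, insured, labeled, manifest_closed, order_received, oversize_item, packed, priority_ship, restock_request, route_local, shipped, split_shipment, stock_available, stock_low

Round 1 fires (2), (3), (5), giving stock_available, packed, route_local.
Round 2 fires (1), (7), giving stock_low, address_valid.
Round 3 fires (10), giving restock_request.
Round 4 fires (12), giving labeled.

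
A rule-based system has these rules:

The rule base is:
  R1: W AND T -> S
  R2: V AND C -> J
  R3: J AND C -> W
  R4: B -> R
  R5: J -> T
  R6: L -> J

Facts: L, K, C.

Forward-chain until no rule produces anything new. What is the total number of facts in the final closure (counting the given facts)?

Round 1 fires R6, giving J.
Round 2 fires R3, R5, giving W, T.
Round 3 fires R1, giving S.
Closure: {C, J, K, L, S, T, W} — 7 facts.

7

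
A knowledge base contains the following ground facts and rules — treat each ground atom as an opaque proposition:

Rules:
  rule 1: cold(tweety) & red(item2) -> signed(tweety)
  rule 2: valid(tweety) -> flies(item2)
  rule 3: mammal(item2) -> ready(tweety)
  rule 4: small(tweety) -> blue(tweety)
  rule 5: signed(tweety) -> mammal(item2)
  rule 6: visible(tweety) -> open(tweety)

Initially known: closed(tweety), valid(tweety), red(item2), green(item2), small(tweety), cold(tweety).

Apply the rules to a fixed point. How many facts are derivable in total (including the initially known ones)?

[1] rule 1 [cold(tweety) & red(item2) -> signed(tweety)]; rule 2 [valid(tweety) -> flies(item2)]; rule 4 [small(tweety) -> blue(tweety)]. ⇒ new: signed(tweety), flies(item2), blue(tweety).
[2] rule 5 [signed(tweety) -> mammal(item2)]. ⇒ new: mammal(item2).
[3] rule 3 [mammal(item2) -> ready(tweety)]. ⇒ new: ready(tweety).
Closure: {blue(tweety), closed(tweety), cold(tweety), flies(item2), green(item2), mammal(item2), ready(tweety), red(item2), signed(tweety), small(tweety), valid(tweety)} — 11 facts.

11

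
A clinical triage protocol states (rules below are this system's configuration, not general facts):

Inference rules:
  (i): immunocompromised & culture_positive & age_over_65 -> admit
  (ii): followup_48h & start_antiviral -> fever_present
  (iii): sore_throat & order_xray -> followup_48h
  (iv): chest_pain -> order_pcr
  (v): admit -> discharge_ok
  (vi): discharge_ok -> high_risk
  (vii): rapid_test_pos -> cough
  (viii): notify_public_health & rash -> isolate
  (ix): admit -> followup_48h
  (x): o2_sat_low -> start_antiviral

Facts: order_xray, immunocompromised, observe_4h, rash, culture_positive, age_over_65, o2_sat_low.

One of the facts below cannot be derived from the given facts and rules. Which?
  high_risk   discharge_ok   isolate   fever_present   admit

Round 1: (i) [immunocompromised & culture_positive & age_over_65 -> admit]; (x) [o2_sat_low -> start_antiviral]. Adds admit, start_antiviral.
Round 2: (v) [admit -> discharge_ok]; (ix) [admit -> followup_48h]. Adds discharge_ok, followup_48h.
Round 3: (ii) [followup_48h & start_antiviral -> fever_present]; (vi) [discharge_ok -> high_risk]. Adds fever_present, high_risk.
Derived: high_risk (round 3), discharge_ok (round 2), admit (round 1), fever_present (round 3). isolate never appears in any round.

isolate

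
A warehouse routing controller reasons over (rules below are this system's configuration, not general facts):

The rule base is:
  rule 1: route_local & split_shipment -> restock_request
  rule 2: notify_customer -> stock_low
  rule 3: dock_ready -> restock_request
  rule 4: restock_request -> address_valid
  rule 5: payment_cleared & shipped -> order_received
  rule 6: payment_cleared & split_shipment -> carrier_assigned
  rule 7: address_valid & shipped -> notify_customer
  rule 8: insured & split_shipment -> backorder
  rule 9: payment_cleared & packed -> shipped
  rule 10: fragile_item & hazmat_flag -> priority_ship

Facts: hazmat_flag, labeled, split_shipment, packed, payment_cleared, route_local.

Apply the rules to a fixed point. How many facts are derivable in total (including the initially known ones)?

Round 1 — rule 1, rule 6, rule 9, derive restock_request, carrier_assigned, shipped.
Round 2 — rule 4, rule 5, derive address_valid, order_received.
Round 3 — rule 7, derive notify_customer.
Round 4 — rule 2, derive stock_low.
Closure: {address_valid, carrier_assigned, hazmat_flag, labeled, notify_customer, order_received, packed, payment_cleared, restock_request, route_local, shipped, split_shipment, stock_low} — 13 facts.

13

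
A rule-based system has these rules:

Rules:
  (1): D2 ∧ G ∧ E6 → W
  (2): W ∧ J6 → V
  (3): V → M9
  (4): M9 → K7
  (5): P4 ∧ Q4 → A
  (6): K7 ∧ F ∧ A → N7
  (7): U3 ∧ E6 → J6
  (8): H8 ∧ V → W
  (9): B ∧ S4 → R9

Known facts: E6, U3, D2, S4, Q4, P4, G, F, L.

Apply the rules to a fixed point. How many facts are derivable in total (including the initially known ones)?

16

Round 1 fires (1), (5), (7), giving W, A, J6.
Round 2 fires (2), giving V.
Round 3 fires (3), giving M9.
Round 4 fires (4), giving K7.
Round 5 fires (6), giving N7.
Closure: {A, D2, E6, F, G, J6, K7, L, M9, N7, P4, Q4, S4, U3, V, W} — 16 facts.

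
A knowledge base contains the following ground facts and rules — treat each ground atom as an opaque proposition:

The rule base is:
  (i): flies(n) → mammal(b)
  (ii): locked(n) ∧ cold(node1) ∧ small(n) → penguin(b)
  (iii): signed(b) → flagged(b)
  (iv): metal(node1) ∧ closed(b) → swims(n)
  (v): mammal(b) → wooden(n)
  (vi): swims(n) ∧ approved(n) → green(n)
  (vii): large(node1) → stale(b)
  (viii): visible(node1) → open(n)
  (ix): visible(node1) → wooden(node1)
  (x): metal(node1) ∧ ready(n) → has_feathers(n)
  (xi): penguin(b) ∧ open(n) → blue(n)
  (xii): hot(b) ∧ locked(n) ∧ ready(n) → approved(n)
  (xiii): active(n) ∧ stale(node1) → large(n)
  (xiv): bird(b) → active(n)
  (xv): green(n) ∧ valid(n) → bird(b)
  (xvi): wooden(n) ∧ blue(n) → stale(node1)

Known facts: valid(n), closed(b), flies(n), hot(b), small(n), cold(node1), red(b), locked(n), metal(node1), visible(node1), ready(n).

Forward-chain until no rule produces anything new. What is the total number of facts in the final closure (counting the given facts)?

Round 1 — (i), (ii), (iv), (viii), (ix), (x), (xii), derive mammal(b), penguin(b), swims(n), open(n), wooden(node1), has_feathers(n), approved(n).
Round 2 — (v), (vi), (xi), derive wooden(n), green(n), blue(n).
Round 3 — (xv), (xvi), derive bird(b), stale(node1).
Round 4 — (xiv), derive active(n).
Round 5 — (xiii), derive large(n).
Closure: {active(n), approved(n), bird(b), blue(n), closed(b), cold(node1), flies(n), green(n), has_feathers(n), hot(b), large(n), locked(n), mammal(b), metal(node1), open(n), penguin(b), ready(n), red(b), small(n), stale(node1), swims(n), valid(n), visible(node1), wooden(n), wooden(node1)} — 25 facts.

25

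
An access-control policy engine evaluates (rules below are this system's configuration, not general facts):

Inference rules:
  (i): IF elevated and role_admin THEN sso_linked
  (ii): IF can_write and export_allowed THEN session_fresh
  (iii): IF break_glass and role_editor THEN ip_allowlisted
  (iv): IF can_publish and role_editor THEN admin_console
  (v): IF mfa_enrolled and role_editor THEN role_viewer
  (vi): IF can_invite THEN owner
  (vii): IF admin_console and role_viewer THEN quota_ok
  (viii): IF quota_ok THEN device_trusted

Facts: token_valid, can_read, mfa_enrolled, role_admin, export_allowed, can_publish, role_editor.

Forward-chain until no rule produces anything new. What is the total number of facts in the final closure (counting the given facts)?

11

Round 1 — (iv), (v), derive admin_console, role_viewer.
Round 2 — (vii), derive quota_ok.
Round 3 — (viii), derive device_trusted.
Closure: {admin_console, can_publish, can_read, device_trusted, export_allowed, mfa_enrolled, quota_ok, role_admin, role_editor, role_viewer, token_valid} — 11 facts.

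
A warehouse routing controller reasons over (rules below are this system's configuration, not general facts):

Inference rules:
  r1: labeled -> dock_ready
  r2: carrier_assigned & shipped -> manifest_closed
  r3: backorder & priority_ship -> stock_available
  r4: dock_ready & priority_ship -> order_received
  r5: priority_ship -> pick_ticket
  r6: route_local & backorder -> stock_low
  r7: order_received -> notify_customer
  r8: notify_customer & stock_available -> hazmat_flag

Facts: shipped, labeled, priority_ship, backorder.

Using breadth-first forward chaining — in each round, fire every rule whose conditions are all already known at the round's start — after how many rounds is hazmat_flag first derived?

4

Round 1 — r1, r3, r5, derive dock_ready, stock_available, pick_ticket.
Round 2 — r4, derive order_received.
Round 3 — r7, derive notify_customer.
Round 4 — r8, derive hazmat_flag.
hazmat_flag first appears in round 4.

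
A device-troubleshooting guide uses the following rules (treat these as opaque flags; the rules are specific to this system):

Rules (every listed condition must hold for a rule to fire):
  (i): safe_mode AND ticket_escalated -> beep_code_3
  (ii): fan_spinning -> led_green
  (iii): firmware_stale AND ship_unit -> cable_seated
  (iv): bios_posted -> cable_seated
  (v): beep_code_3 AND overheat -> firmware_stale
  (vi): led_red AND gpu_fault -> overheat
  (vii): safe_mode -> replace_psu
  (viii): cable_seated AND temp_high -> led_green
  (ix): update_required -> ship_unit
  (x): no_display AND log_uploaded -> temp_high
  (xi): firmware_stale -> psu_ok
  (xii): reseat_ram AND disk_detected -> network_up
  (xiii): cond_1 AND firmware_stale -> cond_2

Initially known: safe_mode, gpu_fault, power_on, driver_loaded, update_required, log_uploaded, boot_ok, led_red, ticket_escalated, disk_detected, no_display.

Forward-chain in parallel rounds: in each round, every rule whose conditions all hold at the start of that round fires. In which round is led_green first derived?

4

Round 1 fires (i), (vi), (vii), (ix), (x), giving beep_code_3, overheat, replace_psu, ship_unit, temp_high.
Round 2 fires (v), giving firmware_stale.
Round 3 fires (iii), (xi), giving cable_seated, psu_ok.
Round 4 fires (viii), giving led_green.
led_green first appears in round 4.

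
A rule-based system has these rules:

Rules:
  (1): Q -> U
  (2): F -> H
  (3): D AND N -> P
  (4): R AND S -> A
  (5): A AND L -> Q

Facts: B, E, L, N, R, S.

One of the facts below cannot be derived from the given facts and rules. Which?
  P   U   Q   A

Round 1: (4) [R AND S -> A]. New: A.
Round 2: (5) [A AND L -> Q]. New: Q.
Round 3: (1) [Q -> U]. New: U.
Derived: U (round 3), A (round 1), Q (round 2). P never appears in any round.

P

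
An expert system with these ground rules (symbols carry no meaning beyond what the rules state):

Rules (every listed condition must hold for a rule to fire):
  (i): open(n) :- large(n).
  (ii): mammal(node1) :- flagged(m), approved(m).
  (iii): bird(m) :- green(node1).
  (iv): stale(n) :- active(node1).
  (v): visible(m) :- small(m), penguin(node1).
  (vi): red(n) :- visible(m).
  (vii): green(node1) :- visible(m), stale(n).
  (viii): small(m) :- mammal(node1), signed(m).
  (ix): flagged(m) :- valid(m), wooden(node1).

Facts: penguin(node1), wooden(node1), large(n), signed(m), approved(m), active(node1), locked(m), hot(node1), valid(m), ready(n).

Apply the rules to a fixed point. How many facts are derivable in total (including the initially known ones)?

Round 1: (i) [open(n) :- large(n).]; (iv) [stale(n) :- active(node1).]; (ix) [flagged(m) :- valid(m), wooden(node1).]. New: open(n), stale(n), flagged(m).
Round 2: (ii) [mammal(node1) :- flagged(m), approved(m).]. New: mammal(node1).
Round 3: (viii) [small(m) :- mammal(node1), signed(m).]. New: small(m).
Round 4: (v) [visible(m) :- small(m), penguin(node1).]. New: visible(m).
Round 5: (vi) [red(n) :- visible(m).]; (vii) [green(node1) :- visible(m), stale(n).]. New: red(n), green(node1).
Round 6: (iii) [bird(m) :- green(node1).]. New: bird(m).
Closure: {active(node1), approved(m), bird(m), flagged(m), green(node1), hot(node1), large(n), locked(m), mammal(node1), open(n), penguin(node1), ready(n), red(n), signed(m), small(m), stale(n), valid(m), visible(m), wooden(node1)} — 19 facts.

19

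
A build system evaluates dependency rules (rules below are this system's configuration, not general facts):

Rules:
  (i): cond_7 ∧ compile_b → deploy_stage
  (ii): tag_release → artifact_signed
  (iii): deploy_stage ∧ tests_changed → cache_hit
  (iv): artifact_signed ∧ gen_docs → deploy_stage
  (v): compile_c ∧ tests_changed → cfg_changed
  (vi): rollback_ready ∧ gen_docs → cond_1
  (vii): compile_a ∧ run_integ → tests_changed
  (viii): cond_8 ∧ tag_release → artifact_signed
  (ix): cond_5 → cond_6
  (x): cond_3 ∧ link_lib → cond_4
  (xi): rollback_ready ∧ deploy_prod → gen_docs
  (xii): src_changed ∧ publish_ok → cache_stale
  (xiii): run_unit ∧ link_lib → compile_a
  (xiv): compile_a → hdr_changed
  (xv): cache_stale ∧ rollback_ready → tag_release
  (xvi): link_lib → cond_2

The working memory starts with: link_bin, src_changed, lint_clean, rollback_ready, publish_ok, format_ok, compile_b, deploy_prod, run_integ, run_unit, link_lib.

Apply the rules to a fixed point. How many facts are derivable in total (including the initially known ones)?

22

Round 1 fires (xi), (xii), (xiii), (xvi), giving gen_docs, cache_stale, compile_a, cond_2.
Round 2 fires (vi), (vii), (xiv), (xv), giving cond_1, tests_changed, hdr_changed, tag_release.
Round 3 fires (ii), giving artifact_signed.
Round 4 fires (iv), giving deploy_stage.
Round 5 fires (iii), giving cache_hit.
Closure: {artifact_signed, cache_hit, cache_stale, compile_a, compile_b, cond_1, cond_2, deploy_prod, deploy_stage, format_ok, gen_docs, hdr_changed, link_bin, link_lib, lint_clean, publish_ok, rollback_ready, run_integ, run_unit, src_changed, tag_release, tests_changed} — 22 facts.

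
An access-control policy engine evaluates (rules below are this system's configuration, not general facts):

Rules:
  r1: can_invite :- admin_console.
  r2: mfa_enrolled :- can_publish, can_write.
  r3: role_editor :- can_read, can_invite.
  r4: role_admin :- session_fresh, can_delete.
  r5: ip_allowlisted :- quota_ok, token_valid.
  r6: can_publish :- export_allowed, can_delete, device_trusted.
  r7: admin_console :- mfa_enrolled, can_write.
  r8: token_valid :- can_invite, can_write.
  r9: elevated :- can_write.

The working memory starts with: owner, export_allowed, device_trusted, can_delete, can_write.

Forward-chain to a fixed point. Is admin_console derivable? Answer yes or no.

yes

Round 1 fires r6, r9, giving can_publish, elevated.
Round 2 fires r2, giving mfa_enrolled.
Round 3 fires r7, giving admin_console.
Round 4 fires r1, giving can_invite.
Round 5 fires r8, giving token_valid.
admin_console appears in round 3, so it is derivable.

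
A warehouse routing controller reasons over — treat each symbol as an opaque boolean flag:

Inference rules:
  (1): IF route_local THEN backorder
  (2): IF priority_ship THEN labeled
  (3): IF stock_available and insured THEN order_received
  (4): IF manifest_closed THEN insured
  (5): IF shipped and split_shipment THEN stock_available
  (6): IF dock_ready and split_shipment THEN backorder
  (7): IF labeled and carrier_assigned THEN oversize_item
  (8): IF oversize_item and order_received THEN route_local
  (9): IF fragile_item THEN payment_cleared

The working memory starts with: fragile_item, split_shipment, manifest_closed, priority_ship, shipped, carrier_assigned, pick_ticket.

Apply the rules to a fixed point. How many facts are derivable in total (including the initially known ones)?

Round 1 — (2), (4), (5), (9), derive labeled, insured, stock_available, payment_cleared.
Round 2 — (3), (7), derive order_received, oversize_item.
Round 3 — (8), derive route_local.
Round 4 — (1), derive backorder.
Closure: {backorder, carrier_assigned, fragile_item, insured, labeled, manifest_closed, order_received, oversize_item, payment_cleared, pick_ticket, priority_ship, route_local, shipped, split_shipment, stock_available} — 15 facts.

15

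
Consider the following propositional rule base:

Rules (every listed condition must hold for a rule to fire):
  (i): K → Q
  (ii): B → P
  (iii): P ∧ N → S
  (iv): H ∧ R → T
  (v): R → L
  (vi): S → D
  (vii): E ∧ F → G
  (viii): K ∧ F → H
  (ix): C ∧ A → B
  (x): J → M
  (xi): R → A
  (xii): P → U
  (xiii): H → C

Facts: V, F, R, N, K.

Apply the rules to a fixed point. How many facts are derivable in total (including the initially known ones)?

Round 1: (i) [K → Q]; (v) [R → L]; (viii) [K ∧ F → H]; (xi) [R → A]. Adds Q, L, H, A.
Round 2: (iv) [H ∧ R → T]; (xiii) [H → C]. Adds T, C.
Round 3: (ix) [C ∧ A → B]. Adds B.
Round 4: (ii) [B → P]. Adds P.
Round 5: (iii) [P ∧ N → S]; (xii) [P → U]. Adds S, U.
Round 6: (vi) [S → D]. Adds D.
Closure: {A, B, C, D, F, H, K, L, N, P, Q, R, S, T, U, V} — 16 facts.

16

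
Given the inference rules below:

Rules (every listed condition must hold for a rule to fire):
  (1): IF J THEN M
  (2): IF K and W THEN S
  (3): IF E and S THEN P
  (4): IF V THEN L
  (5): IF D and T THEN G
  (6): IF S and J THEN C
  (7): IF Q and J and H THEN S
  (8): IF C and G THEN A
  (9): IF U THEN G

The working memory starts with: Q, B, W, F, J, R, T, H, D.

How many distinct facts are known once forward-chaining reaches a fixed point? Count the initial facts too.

Round 1: (1) [IF J THEN M]; (5) [IF D and T THEN G]; (7) [IF Q and J and H THEN S]. Adds M, G, S.
Round 2: (6) [IF S and J THEN C]. Adds C.
Round 3: (8) [IF C and G THEN A]. Adds A.
Closure: {A, B, C, D, F, G, H, J, M, Q, R, S, T, W} — 14 facts.

14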